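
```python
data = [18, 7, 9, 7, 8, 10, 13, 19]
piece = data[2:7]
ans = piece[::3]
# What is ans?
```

data has length 8. The slice data[2:7] selects indices [2, 3, 4, 5, 6] (2->9, 3->7, 4->8, 5->10, 6->13), giving [9, 7, 8, 10, 13]. So piece = [9, 7, 8, 10, 13]. piece has length 5. The slice piece[::3] selects indices [0, 3] (0->9, 3->10), giving [9, 10].

[9, 10]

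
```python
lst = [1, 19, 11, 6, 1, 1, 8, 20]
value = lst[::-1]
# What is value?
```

lst has length 8. The slice lst[::-1] selects indices [7, 6, 5, 4, 3, 2, 1, 0] (7->20, 6->8, 5->1, 4->1, 3->6, 2->11, 1->19, 0->1), giving [20, 8, 1, 1, 6, 11, 19, 1].

[20, 8, 1, 1, 6, 11, 19, 1]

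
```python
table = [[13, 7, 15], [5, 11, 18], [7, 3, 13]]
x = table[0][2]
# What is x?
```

table[0] = [13, 7, 15]. Taking column 2 of that row yields 15.

15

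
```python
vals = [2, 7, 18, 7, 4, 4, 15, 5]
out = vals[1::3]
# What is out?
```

vals has length 8. The slice vals[1::3] selects indices [1, 4, 7] (1->7, 4->4, 7->5), giving [7, 4, 5].

[7, 4, 5]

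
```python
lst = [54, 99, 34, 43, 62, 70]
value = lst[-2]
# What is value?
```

lst has length 6. Negative index -2 maps to positive index 6 + (-2) = 4. lst[4] = 62.

62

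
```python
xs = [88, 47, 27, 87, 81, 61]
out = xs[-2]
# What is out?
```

xs has length 6. Negative index -2 maps to positive index 6 + (-2) = 4. xs[4] = 81.

81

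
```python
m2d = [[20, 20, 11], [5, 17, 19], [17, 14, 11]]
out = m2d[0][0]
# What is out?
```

m2d[0] = [20, 20, 11]. Taking column 0 of that row yields 20.

20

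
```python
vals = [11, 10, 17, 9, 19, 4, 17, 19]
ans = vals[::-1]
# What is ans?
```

vals has length 8. The slice vals[::-1] selects indices [7, 6, 5, 4, 3, 2, 1, 0] (7->19, 6->17, 5->4, 4->19, 3->9, 2->17, 1->10, 0->11), giving [19, 17, 4, 19, 9, 17, 10, 11].

[19, 17, 4, 19, 9, 17, 10, 11]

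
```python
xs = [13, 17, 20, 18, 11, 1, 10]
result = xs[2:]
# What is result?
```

xs has length 7. The slice xs[2:] selects indices [2, 3, 4, 5, 6] (2->20, 3->18, 4->11, 5->1, 6->10), giving [20, 18, 11, 1, 10].

[20, 18, 11, 1, 10]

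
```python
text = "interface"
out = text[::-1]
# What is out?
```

text has length 9. The slice text[::-1] selects indices [8, 7, 6, 5, 4, 3, 2, 1, 0] (8->'e', 7->'c', 6->'a', 5->'f', 4->'r', 3->'e', 2->'t', 1->'n', 0->'i'), giving 'ecafretni'.

'ecafretni'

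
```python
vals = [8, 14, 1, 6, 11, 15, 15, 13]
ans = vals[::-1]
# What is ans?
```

vals has length 8. The slice vals[::-1] selects indices [7, 6, 5, 4, 3, 2, 1, 0] (7->13, 6->15, 5->15, 4->11, 3->6, 2->1, 1->14, 0->8), giving [13, 15, 15, 11, 6, 1, 14, 8].

[13, 15, 15, 11, 6, 1, 14, 8]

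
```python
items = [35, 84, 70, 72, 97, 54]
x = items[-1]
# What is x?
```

items has length 6. Negative index -1 maps to positive index 6 + (-1) = 5. items[5] = 54.

54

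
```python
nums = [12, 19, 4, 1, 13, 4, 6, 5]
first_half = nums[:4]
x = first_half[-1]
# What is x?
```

nums has length 8. The slice nums[:4] selects indices [0, 1, 2, 3] (0->12, 1->19, 2->4, 3->1), giving [12, 19, 4, 1]. So first_half = [12, 19, 4, 1]. Then first_half[-1] = 1.

1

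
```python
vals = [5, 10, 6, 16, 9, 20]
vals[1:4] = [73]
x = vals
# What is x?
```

vals starts as [5, 10, 6, 16, 9, 20] (length 6). The slice vals[1:4] covers indices [1, 2, 3] with values [10, 6, 16]. Replacing that slice with [73] (different length) produces [5, 73, 9, 20].

[5, 73, 9, 20]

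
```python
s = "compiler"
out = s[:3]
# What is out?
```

s has length 8. The slice s[:3] selects indices [0, 1, 2] (0->'c', 1->'o', 2->'m'), giving 'com'.

'com'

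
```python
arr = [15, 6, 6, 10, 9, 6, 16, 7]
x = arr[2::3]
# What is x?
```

arr has length 8. The slice arr[2::3] selects indices [2, 5] (2->6, 5->6), giving [6, 6].

[6, 6]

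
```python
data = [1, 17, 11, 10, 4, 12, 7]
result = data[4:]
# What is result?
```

data has length 7. The slice data[4:] selects indices [4, 5, 6] (4->4, 5->12, 6->7), giving [4, 12, 7].

[4, 12, 7]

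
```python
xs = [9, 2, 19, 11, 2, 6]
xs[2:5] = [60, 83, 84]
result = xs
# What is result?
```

xs starts as [9, 2, 19, 11, 2, 6] (length 6). The slice xs[2:5] covers indices [2, 3, 4] with values [19, 11, 2]. Replacing that slice with [60, 83, 84] (same length) produces [9, 2, 60, 83, 84, 6].

[9, 2, 60, 83, 84, 6]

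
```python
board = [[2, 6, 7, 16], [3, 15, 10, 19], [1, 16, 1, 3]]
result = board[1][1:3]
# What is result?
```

board[1] = [3, 15, 10, 19]. board[1] has length 4. The slice board[1][1:3] selects indices [1, 2] (1->15, 2->10), giving [15, 10].

[15, 10]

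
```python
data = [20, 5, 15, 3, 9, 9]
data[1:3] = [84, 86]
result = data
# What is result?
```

data starts as [20, 5, 15, 3, 9, 9] (length 6). The slice data[1:3] covers indices [1, 2] with values [5, 15]. Replacing that slice with [84, 86] (same length) produces [20, 84, 86, 3, 9, 9].

[20, 84, 86, 3, 9, 9]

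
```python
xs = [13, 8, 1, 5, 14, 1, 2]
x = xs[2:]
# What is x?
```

xs has length 7. The slice xs[2:] selects indices [2, 3, 4, 5, 6] (2->1, 3->5, 4->14, 5->1, 6->2), giving [1, 5, 14, 1, 2].

[1, 5, 14, 1, 2]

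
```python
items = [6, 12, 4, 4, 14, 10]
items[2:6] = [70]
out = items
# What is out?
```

items starts as [6, 12, 4, 4, 14, 10] (length 6). The slice items[2:6] covers indices [2, 3, 4, 5] with values [4, 4, 14, 10]. Replacing that slice with [70] (different length) produces [6, 12, 70].

[6, 12, 70]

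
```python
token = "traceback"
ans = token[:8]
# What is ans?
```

token has length 9. The slice token[:8] selects indices [0, 1, 2, 3, 4, 5, 6, 7] (0->'t', 1->'r', 2->'a', 3->'c', 4->'e', 5->'b', 6->'a', 7->'c'), giving 'tracebac'.

'tracebac'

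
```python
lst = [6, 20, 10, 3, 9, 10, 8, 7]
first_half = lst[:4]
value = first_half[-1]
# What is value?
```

lst has length 8. The slice lst[:4] selects indices [0, 1, 2, 3] (0->6, 1->20, 2->10, 3->3), giving [6, 20, 10, 3]. So first_half = [6, 20, 10, 3]. Then first_half[-1] = 3.

3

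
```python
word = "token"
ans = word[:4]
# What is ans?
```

word has length 5. The slice word[:4] selects indices [0, 1, 2, 3] (0->'t', 1->'o', 2->'k', 3->'e'), giving 'toke'.

'toke'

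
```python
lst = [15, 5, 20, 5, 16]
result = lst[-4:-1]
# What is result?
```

lst has length 5. The slice lst[-4:-1] selects indices [1, 2, 3] (1->5, 2->20, 3->5), giving [5, 20, 5].

[5, 20, 5]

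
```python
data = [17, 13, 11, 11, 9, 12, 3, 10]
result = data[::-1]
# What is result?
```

data has length 8. The slice data[::-1] selects indices [7, 6, 5, 4, 3, 2, 1, 0] (7->10, 6->3, 5->12, 4->9, 3->11, 2->11, 1->13, 0->17), giving [10, 3, 12, 9, 11, 11, 13, 17].

[10, 3, 12, 9, 11, 11, 13, 17]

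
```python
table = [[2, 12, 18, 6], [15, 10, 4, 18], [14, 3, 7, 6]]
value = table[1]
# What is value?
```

table has 3 rows. Row 1 is [15, 10, 4, 18].

[15, 10, 4, 18]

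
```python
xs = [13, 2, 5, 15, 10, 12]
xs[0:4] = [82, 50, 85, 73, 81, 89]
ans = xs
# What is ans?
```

xs starts as [13, 2, 5, 15, 10, 12] (length 6). The slice xs[0:4] covers indices [0, 1, 2, 3] with values [13, 2, 5, 15]. Replacing that slice with [82, 50, 85, 73, 81, 89] (different length) produces [82, 50, 85, 73, 81, 89, 10, 12].

[82, 50, 85, 73, 81, 89, 10, 12]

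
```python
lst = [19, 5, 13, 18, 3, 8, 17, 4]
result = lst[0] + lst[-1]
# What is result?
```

lst has length 8. lst[0] = 19.
lst has length 8. Negative index -1 maps to positive index 8 + (-1) = 7. lst[7] = 4.
Sum: 19 + 4 = 23.

23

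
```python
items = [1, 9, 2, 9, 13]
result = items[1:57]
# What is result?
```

items has length 5. The slice items[1:57] selects indices [1, 2, 3, 4] (1->9, 2->2, 3->9, 4->13), giving [9, 2, 9, 13].

[9, 2, 9, 13]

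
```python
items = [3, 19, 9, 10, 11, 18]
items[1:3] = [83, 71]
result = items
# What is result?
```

items starts as [3, 19, 9, 10, 11, 18] (length 6). The slice items[1:3] covers indices [1, 2] with values [19, 9]. Replacing that slice with [83, 71] (same length) produces [3, 83, 71, 10, 11, 18].

[3, 83, 71, 10, 11, 18]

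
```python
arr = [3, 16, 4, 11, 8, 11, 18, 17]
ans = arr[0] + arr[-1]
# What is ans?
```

arr has length 8. arr[0] = 3.
arr has length 8. Negative index -1 maps to positive index 8 + (-1) = 7. arr[7] = 17.
Sum: 3 + 17 = 20.

20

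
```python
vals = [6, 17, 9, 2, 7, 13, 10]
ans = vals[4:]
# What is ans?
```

vals has length 7. The slice vals[4:] selects indices [4, 5, 6] (4->7, 5->13, 6->10), giving [7, 13, 10].

[7, 13, 10]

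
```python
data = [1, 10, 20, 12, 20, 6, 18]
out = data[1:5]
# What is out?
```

data has length 7. The slice data[1:5] selects indices [1, 2, 3, 4] (1->10, 2->20, 3->12, 4->20), giving [10, 20, 12, 20].

[10, 20, 12, 20]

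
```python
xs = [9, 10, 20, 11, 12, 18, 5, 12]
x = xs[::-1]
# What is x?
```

xs has length 8. The slice xs[::-1] selects indices [7, 6, 5, 4, 3, 2, 1, 0] (7->12, 6->5, 5->18, 4->12, 3->11, 2->20, 1->10, 0->9), giving [12, 5, 18, 12, 11, 20, 10, 9].

[12, 5, 18, 12, 11, 20, 10, 9]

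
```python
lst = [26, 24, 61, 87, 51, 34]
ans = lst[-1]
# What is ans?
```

lst has length 6. Negative index -1 maps to positive index 6 + (-1) = 5. lst[5] = 34.

34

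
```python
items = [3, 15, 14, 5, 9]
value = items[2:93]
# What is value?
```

items has length 5. The slice items[2:93] selects indices [2, 3, 4] (2->14, 3->5, 4->9), giving [14, 5, 9].

[14, 5, 9]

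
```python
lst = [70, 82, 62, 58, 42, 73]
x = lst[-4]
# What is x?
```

lst has length 6. Negative index -4 maps to positive index 6 + (-4) = 2. lst[2] = 62.

62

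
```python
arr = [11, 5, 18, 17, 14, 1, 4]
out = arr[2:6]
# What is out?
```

arr has length 7. The slice arr[2:6] selects indices [2, 3, 4, 5] (2->18, 3->17, 4->14, 5->1), giving [18, 17, 14, 1].

[18, 17, 14, 1]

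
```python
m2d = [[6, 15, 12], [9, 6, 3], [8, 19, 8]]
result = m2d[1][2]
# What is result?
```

m2d[1] = [9, 6, 3]. Taking column 2 of that row yields 3.

3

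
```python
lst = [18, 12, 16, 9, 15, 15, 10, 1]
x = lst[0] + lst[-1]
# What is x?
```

lst has length 8. lst[0] = 18.
lst has length 8. Negative index -1 maps to positive index 8 + (-1) = 7. lst[7] = 1.
Sum: 18 + 1 = 19.

19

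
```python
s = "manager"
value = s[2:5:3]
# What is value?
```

s has length 7. The slice s[2:5:3] selects indices [2] (2->'n'), giving 'n'.

'n'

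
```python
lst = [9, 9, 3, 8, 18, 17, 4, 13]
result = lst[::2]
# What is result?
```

lst has length 8. The slice lst[::2] selects indices [0, 2, 4, 6] (0->9, 2->3, 4->18, 6->4), giving [9, 3, 18, 4].

[9, 3, 18, 4]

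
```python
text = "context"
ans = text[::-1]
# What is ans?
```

text has length 7. The slice text[::-1] selects indices [6, 5, 4, 3, 2, 1, 0] (6->'t', 5->'x', 4->'e', 3->'t', 2->'n', 1->'o', 0->'c'), giving 'txetnoc'.

'txetnoc'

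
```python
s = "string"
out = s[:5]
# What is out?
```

s has length 6. The slice s[:5] selects indices [0, 1, 2, 3, 4] (0->'s', 1->'t', 2->'r', 3->'i', 4->'n'), giving 'strin'.

'strin'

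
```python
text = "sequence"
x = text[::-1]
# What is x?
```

text has length 8. The slice text[::-1] selects indices [7, 6, 5, 4, 3, 2, 1, 0] (7->'e', 6->'c', 5->'n', 4->'e', 3->'u', 2->'q', 1->'e', 0->'s'), giving 'ecneuqes'.

'ecneuqes'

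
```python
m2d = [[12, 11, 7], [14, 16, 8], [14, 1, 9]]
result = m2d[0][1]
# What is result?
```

m2d[0] = [12, 11, 7]. Taking column 1 of that row yields 11.

11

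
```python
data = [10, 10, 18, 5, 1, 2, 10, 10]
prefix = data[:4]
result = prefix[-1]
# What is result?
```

data has length 8. The slice data[:4] selects indices [0, 1, 2, 3] (0->10, 1->10, 2->18, 3->5), giving [10, 10, 18, 5]. So prefix = [10, 10, 18, 5]. Then prefix[-1] = 5.

5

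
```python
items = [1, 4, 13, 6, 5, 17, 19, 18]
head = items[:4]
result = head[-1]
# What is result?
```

items has length 8. The slice items[:4] selects indices [0, 1, 2, 3] (0->1, 1->4, 2->13, 3->6), giving [1, 4, 13, 6]. So head = [1, 4, 13, 6]. Then head[-1] = 6.

6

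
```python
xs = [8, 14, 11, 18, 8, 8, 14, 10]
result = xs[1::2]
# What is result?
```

xs has length 8. The slice xs[1::2] selects indices [1, 3, 5, 7] (1->14, 3->18, 5->8, 7->10), giving [14, 18, 8, 10].

[14, 18, 8, 10]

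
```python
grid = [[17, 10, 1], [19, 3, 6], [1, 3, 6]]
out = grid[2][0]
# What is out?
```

grid[2] = [1, 3, 6]. Taking column 0 of that row yields 1.

1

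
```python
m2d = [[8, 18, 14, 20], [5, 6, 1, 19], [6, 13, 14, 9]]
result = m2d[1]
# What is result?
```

m2d has 3 rows. Row 1 is [5, 6, 1, 19].

[5, 6, 1, 19]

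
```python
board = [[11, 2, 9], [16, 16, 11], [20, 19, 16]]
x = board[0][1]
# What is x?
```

board[0] = [11, 2, 9]. Taking column 1 of that row yields 2.

2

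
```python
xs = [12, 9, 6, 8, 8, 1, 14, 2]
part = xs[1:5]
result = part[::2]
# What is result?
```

xs has length 8. The slice xs[1:5] selects indices [1, 2, 3, 4] (1->9, 2->6, 3->8, 4->8), giving [9, 6, 8, 8]. So part = [9, 6, 8, 8]. part has length 4. The slice part[::2] selects indices [0, 2] (0->9, 2->8), giving [9, 8].

[9, 8]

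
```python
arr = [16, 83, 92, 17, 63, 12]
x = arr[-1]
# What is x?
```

arr has length 6. Negative index -1 maps to positive index 6 + (-1) = 5. arr[5] = 12.

12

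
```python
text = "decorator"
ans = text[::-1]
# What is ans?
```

text has length 9. The slice text[::-1] selects indices [8, 7, 6, 5, 4, 3, 2, 1, 0] (8->'r', 7->'o', 6->'t', 5->'a', 4->'r', 3->'o', 2->'c', 1->'e', 0->'d'), giving 'rotaroced'.

'rotaroced'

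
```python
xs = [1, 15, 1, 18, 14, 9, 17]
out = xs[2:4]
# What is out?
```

xs has length 7. The slice xs[2:4] selects indices [2, 3] (2->1, 3->18), giving [1, 18].

[1, 18]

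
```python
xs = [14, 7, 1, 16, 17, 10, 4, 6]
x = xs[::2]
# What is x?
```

xs has length 8. The slice xs[::2] selects indices [0, 2, 4, 6] (0->14, 2->1, 4->17, 6->4), giving [14, 1, 17, 4].

[14, 1, 17, 4]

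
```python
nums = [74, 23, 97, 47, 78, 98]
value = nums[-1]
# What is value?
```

nums has length 6. Negative index -1 maps to positive index 6 + (-1) = 5. nums[5] = 98.

98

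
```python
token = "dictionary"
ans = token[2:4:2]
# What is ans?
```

token has length 10. The slice token[2:4:2] selects indices [2] (2->'c'), giving 'c'.

'c'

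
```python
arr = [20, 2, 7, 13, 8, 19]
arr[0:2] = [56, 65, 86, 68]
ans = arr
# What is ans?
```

arr starts as [20, 2, 7, 13, 8, 19] (length 6). The slice arr[0:2] covers indices [0, 1] with values [20, 2]. Replacing that slice with [56, 65, 86, 68] (different length) produces [56, 65, 86, 68, 7, 13, 8, 19].

[56, 65, 86, 68, 7, 13, 8, 19]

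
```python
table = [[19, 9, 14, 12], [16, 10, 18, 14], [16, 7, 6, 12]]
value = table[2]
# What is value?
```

table has 3 rows. Row 2 is [16, 7, 6, 12].

[16, 7, 6, 12]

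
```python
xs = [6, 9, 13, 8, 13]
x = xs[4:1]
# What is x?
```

xs has length 5. The slice xs[4:1] resolves to an empty index range, so the result is [].

[]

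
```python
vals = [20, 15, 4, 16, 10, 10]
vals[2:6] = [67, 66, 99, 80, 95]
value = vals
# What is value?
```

vals starts as [20, 15, 4, 16, 10, 10] (length 6). The slice vals[2:6] covers indices [2, 3, 4, 5] with values [4, 16, 10, 10]. Replacing that slice with [67, 66, 99, 80, 95] (different length) produces [20, 15, 67, 66, 99, 80, 95].

[20, 15, 67, 66, 99, 80, 95]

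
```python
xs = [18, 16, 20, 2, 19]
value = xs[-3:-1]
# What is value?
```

xs has length 5. The slice xs[-3:-1] selects indices [2, 3] (2->20, 3->2), giving [20, 2].

[20, 2]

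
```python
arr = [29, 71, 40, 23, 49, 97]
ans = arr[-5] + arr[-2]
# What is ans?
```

arr has length 6. Negative index -5 maps to positive index 6 + (-5) = 1. arr[1] = 71.
arr has length 6. Negative index -2 maps to positive index 6 + (-2) = 4. arr[4] = 49.
Sum: 71 + 49 = 120.

120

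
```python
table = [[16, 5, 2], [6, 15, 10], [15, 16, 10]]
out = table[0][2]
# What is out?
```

table[0] = [16, 5, 2]. Taking column 2 of that row yields 2.

2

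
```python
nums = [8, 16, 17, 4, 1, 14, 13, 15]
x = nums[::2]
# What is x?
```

nums has length 8. The slice nums[::2] selects indices [0, 2, 4, 6] (0->8, 2->17, 4->1, 6->13), giving [8, 17, 1, 13].

[8, 17, 1, 13]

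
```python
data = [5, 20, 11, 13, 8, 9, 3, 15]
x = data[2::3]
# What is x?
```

data has length 8. The slice data[2::3] selects indices [2, 5] (2->11, 5->9), giving [11, 9].

[11, 9]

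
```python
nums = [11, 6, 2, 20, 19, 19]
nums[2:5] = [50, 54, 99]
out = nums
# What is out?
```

nums starts as [11, 6, 2, 20, 19, 19] (length 6). The slice nums[2:5] covers indices [2, 3, 4] with values [2, 20, 19]. Replacing that slice with [50, 54, 99] (same length) produces [11, 6, 50, 54, 99, 19].

[11, 6, 50, 54, 99, 19]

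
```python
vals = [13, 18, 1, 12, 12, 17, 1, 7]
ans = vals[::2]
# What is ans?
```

vals has length 8. The slice vals[::2] selects indices [0, 2, 4, 6] (0->13, 2->1, 4->12, 6->1), giving [13, 1, 12, 1].

[13, 1, 12, 1]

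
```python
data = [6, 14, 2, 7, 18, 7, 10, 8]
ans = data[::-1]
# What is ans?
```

data has length 8. The slice data[::-1] selects indices [7, 6, 5, 4, 3, 2, 1, 0] (7->8, 6->10, 5->7, 4->18, 3->7, 2->2, 1->14, 0->6), giving [8, 10, 7, 18, 7, 2, 14, 6].

[8, 10, 7, 18, 7, 2, 14, 6]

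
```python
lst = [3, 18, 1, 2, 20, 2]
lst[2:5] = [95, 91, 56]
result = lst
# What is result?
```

lst starts as [3, 18, 1, 2, 20, 2] (length 6). The slice lst[2:5] covers indices [2, 3, 4] with values [1, 2, 20]. Replacing that slice with [95, 91, 56] (same length) produces [3, 18, 95, 91, 56, 2].

[3, 18, 95, 91, 56, 2]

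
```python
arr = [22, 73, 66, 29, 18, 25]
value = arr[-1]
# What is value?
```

arr has length 6. Negative index -1 maps to positive index 6 + (-1) = 5. arr[5] = 25.

25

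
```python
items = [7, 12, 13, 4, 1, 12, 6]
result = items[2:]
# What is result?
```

items has length 7. The slice items[2:] selects indices [2, 3, 4, 5, 6] (2->13, 3->4, 4->1, 5->12, 6->6), giving [13, 4, 1, 12, 6].

[13, 4, 1, 12, 6]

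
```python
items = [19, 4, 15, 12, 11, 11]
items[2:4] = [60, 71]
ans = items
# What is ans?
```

items starts as [19, 4, 15, 12, 11, 11] (length 6). The slice items[2:4] covers indices [2, 3] with values [15, 12]. Replacing that slice with [60, 71] (same length) produces [19, 4, 60, 71, 11, 11].

[19, 4, 60, 71, 11, 11]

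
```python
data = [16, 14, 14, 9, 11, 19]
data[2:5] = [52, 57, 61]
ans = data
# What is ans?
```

data starts as [16, 14, 14, 9, 11, 19] (length 6). The slice data[2:5] covers indices [2, 3, 4] with values [14, 9, 11]. Replacing that slice with [52, 57, 61] (same length) produces [16, 14, 52, 57, 61, 19].

[16, 14, 52, 57, 61, 19]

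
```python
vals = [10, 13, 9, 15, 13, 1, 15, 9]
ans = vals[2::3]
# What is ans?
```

vals has length 8. The slice vals[2::3] selects indices [2, 5] (2->9, 5->1), giving [9, 1].

[9, 1]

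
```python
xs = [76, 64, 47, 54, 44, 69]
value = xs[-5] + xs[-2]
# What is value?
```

xs has length 6. Negative index -5 maps to positive index 6 + (-5) = 1. xs[1] = 64.
xs has length 6. Negative index -2 maps to positive index 6 + (-2) = 4. xs[4] = 44.
Sum: 64 + 44 = 108.

108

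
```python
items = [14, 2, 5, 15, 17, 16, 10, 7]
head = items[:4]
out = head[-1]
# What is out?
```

items has length 8. The slice items[:4] selects indices [0, 1, 2, 3] (0->14, 1->2, 2->5, 3->15), giving [14, 2, 5, 15]. So head = [14, 2, 5, 15]. Then head[-1] = 15.

15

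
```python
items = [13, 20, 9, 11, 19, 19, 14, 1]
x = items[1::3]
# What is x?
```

items has length 8. The slice items[1::3] selects indices [1, 4, 7] (1->20, 4->19, 7->1), giving [20, 19, 1].

[20, 19, 1]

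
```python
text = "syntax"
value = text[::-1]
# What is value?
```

text has length 6. The slice text[::-1] selects indices [5, 4, 3, 2, 1, 0] (5->'x', 4->'a', 3->'t', 2->'n', 1->'y', 0->'s'), giving 'xatnys'.

'xatnys'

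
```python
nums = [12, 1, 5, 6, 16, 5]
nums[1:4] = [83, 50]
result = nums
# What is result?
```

nums starts as [12, 1, 5, 6, 16, 5] (length 6). The slice nums[1:4] covers indices [1, 2, 3] with values [1, 5, 6]. Replacing that slice with [83, 50] (different length) produces [12, 83, 50, 16, 5].

[12, 83, 50, 16, 5]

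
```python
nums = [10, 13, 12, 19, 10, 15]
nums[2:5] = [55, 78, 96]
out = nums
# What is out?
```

nums starts as [10, 13, 12, 19, 10, 15] (length 6). The slice nums[2:5] covers indices [2, 3, 4] with values [12, 19, 10]. Replacing that slice with [55, 78, 96] (same length) produces [10, 13, 55, 78, 96, 15].

[10, 13, 55, 78, 96, 15]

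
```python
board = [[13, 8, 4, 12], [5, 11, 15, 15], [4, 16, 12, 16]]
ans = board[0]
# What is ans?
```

board has 3 rows. Row 0 is [13, 8, 4, 12].

[13, 8, 4, 12]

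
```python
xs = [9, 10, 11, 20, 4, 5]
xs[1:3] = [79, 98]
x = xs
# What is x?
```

xs starts as [9, 10, 11, 20, 4, 5] (length 6). The slice xs[1:3] covers indices [1, 2] with values [10, 11]. Replacing that slice with [79, 98] (same length) produces [9, 79, 98, 20, 4, 5].

[9, 79, 98, 20, 4, 5]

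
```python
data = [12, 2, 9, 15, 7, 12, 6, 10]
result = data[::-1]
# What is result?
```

data has length 8. The slice data[::-1] selects indices [7, 6, 5, 4, 3, 2, 1, 0] (7->10, 6->6, 5->12, 4->7, 3->15, 2->9, 1->2, 0->12), giving [10, 6, 12, 7, 15, 9, 2, 12].

[10, 6, 12, 7, 15, 9, 2, 12]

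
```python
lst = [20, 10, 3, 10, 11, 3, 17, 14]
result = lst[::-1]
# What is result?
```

lst has length 8. The slice lst[::-1] selects indices [7, 6, 5, 4, 3, 2, 1, 0] (7->14, 6->17, 5->3, 4->11, 3->10, 2->3, 1->10, 0->20), giving [14, 17, 3, 11, 10, 3, 10, 20].

[14, 17, 3, 11, 10, 3, 10, 20]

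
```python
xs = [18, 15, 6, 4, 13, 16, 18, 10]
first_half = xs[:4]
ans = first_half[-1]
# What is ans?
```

xs has length 8. The slice xs[:4] selects indices [0, 1, 2, 3] (0->18, 1->15, 2->6, 3->4), giving [18, 15, 6, 4]. So first_half = [18, 15, 6, 4]. Then first_half[-1] = 4.

4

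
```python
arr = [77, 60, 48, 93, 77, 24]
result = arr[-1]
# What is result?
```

arr has length 6. Negative index -1 maps to positive index 6 + (-1) = 5. arr[5] = 24.

24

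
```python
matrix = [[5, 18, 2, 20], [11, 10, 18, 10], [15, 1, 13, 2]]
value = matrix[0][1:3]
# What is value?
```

matrix[0] = [5, 18, 2, 20]. matrix[0] has length 4. The slice matrix[0][1:3] selects indices [1, 2] (1->18, 2->2), giving [18, 2].

[18, 2]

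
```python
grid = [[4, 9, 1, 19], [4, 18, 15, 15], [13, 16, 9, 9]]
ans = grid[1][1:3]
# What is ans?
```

grid[1] = [4, 18, 15, 15]. grid[1] has length 4. The slice grid[1][1:3] selects indices [1, 2] (1->18, 2->15), giving [18, 15].

[18, 15]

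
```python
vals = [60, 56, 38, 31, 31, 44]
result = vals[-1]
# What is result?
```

vals has length 6. Negative index -1 maps to positive index 6 + (-1) = 5. vals[5] = 44.

44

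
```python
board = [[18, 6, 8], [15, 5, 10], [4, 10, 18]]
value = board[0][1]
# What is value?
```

board[0] = [18, 6, 8]. Taking column 1 of that row yields 6.

6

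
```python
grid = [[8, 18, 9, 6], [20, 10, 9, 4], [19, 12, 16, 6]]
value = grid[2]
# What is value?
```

grid has 3 rows. Row 2 is [19, 12, 16, 6].

[19, 12, 16, 6]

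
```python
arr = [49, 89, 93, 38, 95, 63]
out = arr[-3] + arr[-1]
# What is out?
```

arr has length 6. Negative index -3 maps to positive index 6 + (-3) = 3. arr[3] = 38.
arr has length 6. Negative index -1 maps to positive index 6 + (-1) = 5. arr[5] = 63.
Sum: 38 + 63 = 101.

101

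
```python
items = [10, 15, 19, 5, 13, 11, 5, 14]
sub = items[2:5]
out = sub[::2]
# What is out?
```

items has length 8. The slice items[2:5] selects indices [2, 3, 4] (2->19, 3->5, 4->13), giving [19, 5, 13]. So sub = [19, 5, 13]. sub has length 3. The slice sub[::2] selects indices [0, 2] (0->19, 2->13), giving [19, 13].

[19, 13]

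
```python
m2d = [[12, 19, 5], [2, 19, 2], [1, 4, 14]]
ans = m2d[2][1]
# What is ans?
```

m2d[2] = [1, 4, 14]. Taking column 1 of that row yields 4.

4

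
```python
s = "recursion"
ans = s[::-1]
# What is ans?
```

s has length 9. The slice s[::-1] selects indices [8, 7, 6, 5, 4, 3, 2, 1, 0] (8->'n', 7->'o', 6->'i', 5->'s', 4->'r', 3->'u', 2->'c', 1->'e', 0->'r'), giving 'noisrucer'.

'noisrucer'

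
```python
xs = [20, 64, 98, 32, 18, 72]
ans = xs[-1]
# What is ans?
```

xs has length 6. Negative index -1 maps to positive index 6 + (-1) = 5. xs[5] = 72.

72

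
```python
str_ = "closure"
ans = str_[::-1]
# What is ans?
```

str_ has length 7. The slice str_[::-1] selects indices [6, 5, 4, 3, 2, 1, 0] (6->'e', 5->'r', 4->'u', 3->'s', 2->'o', 1->'l', 0->'c'), giving 'erusolc'.

'erusolc'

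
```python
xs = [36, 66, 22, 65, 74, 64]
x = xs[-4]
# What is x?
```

xs has length 6. Negative index -4 maps to positive index 6 + (-4) = 2. xs[2] = 22.

22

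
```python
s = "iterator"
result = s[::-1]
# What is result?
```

s has length 8. The slice s[::-1] selects indices [7, 6, 5, 4, 3, 2, 1, 0] (7->'r', 6->'o', 5->'t', 4->'a', 3->'r', 2->'e', 1->'t', 0->'i'), giving 'rotareti'.

'rotareti'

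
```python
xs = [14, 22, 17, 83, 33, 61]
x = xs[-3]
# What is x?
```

xs has length 6. Negative index -3 maps to positive index 6 + (-3) = 3. xs[3] = 83.

83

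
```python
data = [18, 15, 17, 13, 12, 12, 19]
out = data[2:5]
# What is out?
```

data has length 7. The slice data[2:5] selects indices [2, 3, 4] (2->17, 3->13, 4->12), giving [17, 13, 12].

[17, 13, 12]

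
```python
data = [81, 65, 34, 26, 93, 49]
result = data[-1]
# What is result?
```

data has length 6. Negative index -1 maps to positive index 6 + (-1) = 5. data[5] = 49.

49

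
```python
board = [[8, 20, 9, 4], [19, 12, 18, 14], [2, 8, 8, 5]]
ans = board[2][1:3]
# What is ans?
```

board[2] = [2, 8, 8, 5]. board[2] has length 4. The slice board[2][1:3] selects indices [1, 2] (1->8, 2->8), giving [8, 8].

[8, 8]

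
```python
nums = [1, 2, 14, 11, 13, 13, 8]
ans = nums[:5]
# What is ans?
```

nums has length 7. The slice nums[:5] selects indices [0, 1, 2, 3, 4] (0->1, 1->2, 2->14, 3->11, 4->13), giving [1, 2, 14, 11, 13].

[1, 2, 14, 11, 13]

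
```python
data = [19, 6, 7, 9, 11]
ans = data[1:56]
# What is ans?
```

data has length 5. The slice data[1:56] selects indices [1, 2, 3, 4] (1->6, 2->7, 3->9, 4->11), giving [6, 7, 9, 11].

[6, 7, 9, 11]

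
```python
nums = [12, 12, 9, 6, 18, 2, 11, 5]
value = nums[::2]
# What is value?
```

nums has length 8. The slice nums[::2] selects indices [0, 2, 4, 6] (0->12, 2->9, 4->18, 6->11), giving [12, 9, 18, 11].

[12, 9, 18, 11]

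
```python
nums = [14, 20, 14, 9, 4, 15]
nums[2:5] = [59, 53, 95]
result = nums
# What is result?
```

nums starts as [14, 20, 14, 9, 4, 15] (length 6). The slice nums[2:5] covers indices [2, 3, 4] with values [14, 9, 4]. Replacing that slice with [59, 53, 95] (same length) produces [14, 20, 59, 53, 95, 15].

[14, 20, 59, 53, 95, 15]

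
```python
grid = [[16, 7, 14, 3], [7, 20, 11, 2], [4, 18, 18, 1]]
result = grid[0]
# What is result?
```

grid has 3 rows. Row 0 is [16, 7, 14, 3].

[16, 7, 14, 3]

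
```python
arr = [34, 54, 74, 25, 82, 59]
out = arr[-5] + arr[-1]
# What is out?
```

arr has length 6. Negative index -5 maps to positive index 6 + (-5) = 1. arr[1] = 54.
arr has length 6. Negative index -1 maps to positive index 6 + (-1) = 5. arr[5] = 59.
Sum: 54 + 59 = 113.

113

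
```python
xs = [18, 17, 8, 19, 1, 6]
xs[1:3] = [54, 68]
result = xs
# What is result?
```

xs starts as [18, 17, 8, 19, 1, 6] (length 6). The slice xs[1:3] covers indices [1, 2] with values [17, 8]. Replacing that slice with [54, 68] (same length) produces [18, 54, 68, 19, 1, 6].

[18, 54, 68, 19, 1, 6]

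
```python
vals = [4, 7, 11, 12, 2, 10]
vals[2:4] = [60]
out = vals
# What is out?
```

vals starts as [4, 7, 11, 12, 2, 10] (length 6). The slice vals[2:4] covers indices [2, 3] with values [11, 12]. Replacing that slice with [60] (different length) produces [4, 7, 60, 2, 10].

[4, 7, 60, 2, 10]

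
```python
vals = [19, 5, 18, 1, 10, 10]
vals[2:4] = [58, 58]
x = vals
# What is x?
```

vals starts as [19, 5, 18, 1, 10, 10] (length 6). The slice vals[2:4] covers indices [2, 3] with values [18, 1]. Replacing that slice with [58, 58] (same length) produces [19, 5, 58, 58, 10, 10].

[19, 5, 58, 58, 10, 10]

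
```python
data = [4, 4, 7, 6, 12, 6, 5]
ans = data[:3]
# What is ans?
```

data has length 7. The slice data[:3] selects indices [0, 1, 2] (0->4, 1->4, 2->7), giving [4, 4, 7].

[4, 4, 7]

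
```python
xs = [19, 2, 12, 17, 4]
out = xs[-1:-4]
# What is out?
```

xs has length 5. The slice xs[-1:-4] resolves to an empty index range, so the result is [].

[]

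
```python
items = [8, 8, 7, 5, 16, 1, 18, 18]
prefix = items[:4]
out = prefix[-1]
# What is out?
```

items has length 8. The slice items[:4] selects indices [0, 1, 2, 3] (0->8, 1->8, 2->7, 3->5), giving [8, 8, 7, 5]. So prefix = [8, 8, 7, 5]. Then prefix[-1] = 5.

5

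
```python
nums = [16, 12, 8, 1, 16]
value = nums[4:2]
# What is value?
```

nums has length 5. The slice nums[4:2] resolves to an empty index range, so the result is [].

[]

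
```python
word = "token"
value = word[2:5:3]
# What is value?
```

word has length 5. The slice word[2:5:3] selects indices [2] (2->'k'), giving 'k'.

'k'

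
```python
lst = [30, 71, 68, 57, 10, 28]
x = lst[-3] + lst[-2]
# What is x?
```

lst has length 6. Negative index -3 maps to positive index 6 + (-3) = 3. lst[3] = 57.
lst has length 6. Negative index -2 maps to positive index 6 + (-2) = 4. lst[4] = 10.
Sum: 57 + 10 = 67.

67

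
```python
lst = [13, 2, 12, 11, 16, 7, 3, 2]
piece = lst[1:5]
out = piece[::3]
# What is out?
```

lst has length 8. The slice lst[1:5] selects indices [1, 2, 3, 4] (1->2, 2->12, 3->11, 4->16), giving [2, 12, 11, 16]. So piece = [2, 12, 11, 16]. piece has length 4. The slice piece[::3] selects indices [0, 3] (0->2, 3->16), giving [2, 16].

[2, 16]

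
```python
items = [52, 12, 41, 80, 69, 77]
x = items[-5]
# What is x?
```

items has length 6. Negative index -5 maps to positive index 6 + (-5) = 1. items[1] = 12.

12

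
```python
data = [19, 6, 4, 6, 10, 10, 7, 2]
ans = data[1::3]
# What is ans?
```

data has length 8. The slice data[1::3] selects indices [1, 4, 7] (1->6, 4->10, 7->2), giving [6, 10, 2].

[6, 10, 2]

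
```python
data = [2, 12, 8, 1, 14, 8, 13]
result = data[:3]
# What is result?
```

data has length 7. The slice data[:3] selects indices [0, 1, 2] (0->2, 1->12, 2->8), giving [2, 12, 8].

[2, 12, 8]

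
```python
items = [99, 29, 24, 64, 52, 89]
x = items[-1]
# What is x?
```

items has length 6. Negative index -1 maps to positive index 6 + (-1) = 5. items[5] = 89.

89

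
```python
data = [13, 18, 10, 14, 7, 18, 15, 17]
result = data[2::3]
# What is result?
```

data has length 8. The slice data[2::3] selects indices [2, 5] (2->10, 5->18), giving [10, 18].

[10, 18]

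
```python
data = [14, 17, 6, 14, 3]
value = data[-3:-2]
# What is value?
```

data has length 5. The slice data[-3:-2] selects indices [2] (2->6), giving [6].

[6]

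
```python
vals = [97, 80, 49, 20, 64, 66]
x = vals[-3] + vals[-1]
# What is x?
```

vals has length 6. Negative index -3 maps to positive index 6 + (-3) = 3. vals[3] = 20.
vals has length 6. Negative index -1 maps to positive index 6 + (-1) = 5. vals[5] = 66.
Sum: 20 + 66 = 86.

86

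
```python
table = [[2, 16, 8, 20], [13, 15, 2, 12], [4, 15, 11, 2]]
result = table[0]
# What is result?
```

table has 3 rows. Row 0 is [2, 16, 8, 20].

[2, 16, 8, 20]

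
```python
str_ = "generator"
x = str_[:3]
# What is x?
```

str_ has length 9. The slice str_[:3] selects indices [0, 1, 2] (0->'g', 1->'e', 2->'n'), giving 'gen'.

'gen'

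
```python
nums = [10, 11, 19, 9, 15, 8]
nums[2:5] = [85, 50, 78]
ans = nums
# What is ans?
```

nums starts as [10, 11, 19, 9, 15, 8] (length 6). The slice nums[2:5] covers indices [2, 3, 4] with values [19, 9, 15]. Replacing that slice with [85, 50, 78] (same length) produces [10, 11, 85, 50, 78, 8].

[10, 11, 85, 50, 78, 8]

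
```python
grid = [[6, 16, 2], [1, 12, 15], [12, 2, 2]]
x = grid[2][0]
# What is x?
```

grid[2] = [12, 2, 2]. Taking column 0 of that row yields 12.

12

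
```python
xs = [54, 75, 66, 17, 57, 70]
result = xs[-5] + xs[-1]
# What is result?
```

xs has length 6. Negative index -5 maps to positive index 6 + (-5) = 1. xs[1] = 75.
xs has length 6. Negative index -1 maps to positive index 6 + (-1) = 5. xs[5] = 70.
Sum: 75 + 70 = 145.

145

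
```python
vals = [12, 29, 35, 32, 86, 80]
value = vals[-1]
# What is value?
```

vals has length 6. Negative index -1 maps to positive index 6 + (-1) = 5. vals[5] = 80.

80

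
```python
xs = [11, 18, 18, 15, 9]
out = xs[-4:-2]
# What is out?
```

xs has length 5. The slice xs[-4:-2] selects indices [1, 2] (1->18, 2->18), giving [18, 18].

[18, 18]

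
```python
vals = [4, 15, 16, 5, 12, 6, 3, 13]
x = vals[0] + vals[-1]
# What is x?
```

vals has length 8. vals[0] = 4.
vals has length 8. Negative index -1 maps to positive index 8 + (-1) = 7. vals[7] = 13.
Sum: 4 + 13 = 17.

17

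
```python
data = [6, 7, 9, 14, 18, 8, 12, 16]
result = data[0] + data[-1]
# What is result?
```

data has length 8. data[0] = 6.
data has length 8. Negative index -1 maps to positive index 8 + (-1) = 7. data[7] = 16.
Sum: 6 + 16 = 22.

22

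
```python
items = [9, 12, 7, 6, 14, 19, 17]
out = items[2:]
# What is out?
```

items has length 7. The slice items[2:] selects indices [2, 3, 4, 5, 6] (2->7, 3->6, 4->14, 5->19, 6->17), giving [7, 6, 14, 19, 17].

[7, 6, 14, 19, 17]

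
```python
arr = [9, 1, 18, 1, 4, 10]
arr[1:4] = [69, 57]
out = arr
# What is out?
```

arr starts as [9, 1, 18, 1, 4, 10] (length 6). The slice arr[1:4] covers indices [1, 2, 3] with values [1, 18, 1]. Replacing that slice with [69, 57] (different length) produces [9, 69, 57, 4, 10].

[9, 69, 57, 4, 10]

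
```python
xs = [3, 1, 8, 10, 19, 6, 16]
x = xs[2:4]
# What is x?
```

xs has length 7. The slice xs[2:4] selects indices [2, 3] (2->8, 3->10), giving [8, 10].

[8, 10]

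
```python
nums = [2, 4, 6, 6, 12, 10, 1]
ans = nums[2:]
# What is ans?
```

nums has length 7. The slice nums[2:] selects indices [2, 3, 4, 5, 6] (2->6, 3->6, 4->12, 5->10, 6->1), giving [6, 6, 12, 10, 1].

[6, 6, 12, 10, 1]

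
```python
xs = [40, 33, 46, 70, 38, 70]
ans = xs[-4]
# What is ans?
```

xs has length 6. Negative index -4 maps to positive index 6 + (-4) = 2. xs[2] = 46.

46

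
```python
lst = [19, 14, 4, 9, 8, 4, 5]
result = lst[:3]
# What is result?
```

lst has length 7. The slice lst[:3] selects indices [0, 1, 2] (0->19, 1->14, 2->4), giving [19, 14, 4].

[19, 14, 4]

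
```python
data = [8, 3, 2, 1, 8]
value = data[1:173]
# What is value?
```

data has length 5. The slice data[1:173] selects indices [1, 2, 3, 4] (1->3, 2->2, 3->1, 4->8), giving [3, 2, 1, 8].

[3, 2, 1, 8]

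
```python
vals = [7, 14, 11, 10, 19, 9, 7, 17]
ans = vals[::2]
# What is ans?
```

vals has length 8. The slice vals[::2] selects indices [0, 2, 4, 6] (0->7, 2->11, 4->19, 6->7), giving [7, 11, 19, 7].

[7, 11, 19, 7]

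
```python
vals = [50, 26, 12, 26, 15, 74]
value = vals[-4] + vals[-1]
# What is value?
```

vals has length 6. Negative index -4 maps to positive index 6 + (-4) = 2. vals[2] = 12.
vals has length 6. Negative index -1 maps to positive index 6 + (-1) = 5. vals[5] = 74.
Sum: 12 + 74 = 86.

86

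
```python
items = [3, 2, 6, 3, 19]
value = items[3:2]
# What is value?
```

items has length 5. The slice items[3:2] resolves to an empty index range, so the result is [].

[]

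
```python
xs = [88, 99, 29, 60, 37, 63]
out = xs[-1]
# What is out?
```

xs has length 6. Negative index -1 maps to positive index 6 + (-1) = 5. xs[5] = 63.

63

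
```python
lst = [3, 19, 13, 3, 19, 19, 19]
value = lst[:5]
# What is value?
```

lst has length 7. The slice lst[:5] selects indices [0, 1, 2, 3, 4] (0->3, 1->19, 2->13, 3->3, 4->19), giving [3, 19, 13, 3, 19].

[3, 19, 13, 3, 19]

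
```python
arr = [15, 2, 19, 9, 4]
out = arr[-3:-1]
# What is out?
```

arr has length 5. The slice arr[-3:-1] selects indices [2, 3] (2->19, 3->9), giving [19, 9].

[19, 9]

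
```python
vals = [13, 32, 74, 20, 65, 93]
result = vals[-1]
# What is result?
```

vals has length 6. Negative index -1 maps to positive index 6 + (-1) = 5. vals[5] = 93.

93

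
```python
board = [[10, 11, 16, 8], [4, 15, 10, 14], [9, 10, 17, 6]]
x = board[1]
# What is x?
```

board has 3 rows. Row 1 is [4, 15, 10, 14].

[4, 15, 10, 14]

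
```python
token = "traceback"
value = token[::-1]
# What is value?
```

token has length 9. The slice token[::-1] selects indices [8, 7, 6, 5, 4, 3, 2, 1, 0] (8->'k', 7->'c', 6->'a', 5->'b', 4->'e', 3->'c', 2->'a', 1->'r', 0->'t'), giving 'kcabecart'.

'kcabecart'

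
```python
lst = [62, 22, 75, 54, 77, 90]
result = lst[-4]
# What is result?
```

lst has length 6. Negative index -4 maps to positive index 6 + (-4) = 2. lst[2] = 75.

75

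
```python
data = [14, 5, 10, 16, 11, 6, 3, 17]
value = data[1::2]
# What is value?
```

data has length 8. The slice data[1::2] selects indices [1, 3, 5, 7] (1->5, 3->16, 5->6, 7->17), giving [5, 16, 6, 17].

[5, 16, 6, 17]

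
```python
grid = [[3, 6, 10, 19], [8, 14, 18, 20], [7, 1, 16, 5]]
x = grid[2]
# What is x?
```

grid has 3 rows. Row 2 is [7, 1, 16, 5].

[7, 1, 16, 5]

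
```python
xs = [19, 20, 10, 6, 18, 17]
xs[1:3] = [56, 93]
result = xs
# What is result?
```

xs starts as [19, 20, 10, 6, 18, 17] (length 6). The slice xs[1:3] covers indices [1, 2] with values [20, 10]. Replacing that slice with [56, 93] (same length) produces [19, 56, 93, 6, 18, 17].

[19, 56, 93, 6, 18, 17]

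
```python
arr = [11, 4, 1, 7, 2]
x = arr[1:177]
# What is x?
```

arr has length 5. The slice arr[1:177] selects indices [1, 2, 3, 4] (1->4, 2->1, 3->7, 4->2), giving [4, 1, 7, 2].

[4, 1, 7, 2]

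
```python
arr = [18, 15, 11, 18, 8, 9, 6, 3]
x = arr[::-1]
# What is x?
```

arr has length 8. The slice arr[::-1] selects indices [7, 6, 5, 4, 3, 2, 1, 0] (7->3, 6->6, 5->9, 4->8, 3->18, 2->11, 1->15, 0->18), giving [3, 6, 9, 8, 18, 11, 15, 18].

[3, 6, 9, 8, 18, 11, 15, 18]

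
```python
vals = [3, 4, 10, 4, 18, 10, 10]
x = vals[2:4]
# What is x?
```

vals has length 7. The slice vals[2:4] selects indices [2, 3] (2->10, 3->4), giving [10, 4].

[10, 4]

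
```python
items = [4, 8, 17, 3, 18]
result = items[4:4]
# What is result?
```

items has length 5. The slice items[4:4] resolves to an empty index range, so the result is [].

[]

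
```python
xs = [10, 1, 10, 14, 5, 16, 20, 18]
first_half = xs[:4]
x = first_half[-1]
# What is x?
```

xs has length 8. The slice xs[:4] selects indices [0, 1, 2, 3] (0->10, 1->1, 2->10, 3->14), giving [10, 1, 10, 14]. So first_half = [10, 1, 10, 14]. Then first_half[-1] = 14.

14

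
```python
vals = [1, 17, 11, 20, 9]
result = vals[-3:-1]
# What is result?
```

vals has length 5. The slice vals[-3:-1] selects indices [2, 3] (2->11, 3->20), giving [11, 20].

[11, 20]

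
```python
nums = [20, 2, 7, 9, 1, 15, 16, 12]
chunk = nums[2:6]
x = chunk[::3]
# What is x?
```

nums has length 8. The slice nums[2:6] selects indices [2, 3, 4, 5] (2->7, 3->9, 4->1, 5->15), giving [7, 9, 1, 15]. So chunk = [7, 9, 1, 15]. chunk has length 4. The slice chunk[::3] selects indices [0, 3] (0->7, 3->15), giving [7, 15].

[7, 15]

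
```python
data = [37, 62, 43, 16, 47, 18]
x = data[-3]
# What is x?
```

data has length 6. Negative index -3 maps to positive index 6 + (-3) = 3. data[3] = 16.

16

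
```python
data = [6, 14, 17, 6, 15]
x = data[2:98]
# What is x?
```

data has length 5. The slice data[2:98] selects indices [2, 3, 4] (2->17, 3->6, 4->15), giving [17, 6, 15].

[17, 6, 15]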